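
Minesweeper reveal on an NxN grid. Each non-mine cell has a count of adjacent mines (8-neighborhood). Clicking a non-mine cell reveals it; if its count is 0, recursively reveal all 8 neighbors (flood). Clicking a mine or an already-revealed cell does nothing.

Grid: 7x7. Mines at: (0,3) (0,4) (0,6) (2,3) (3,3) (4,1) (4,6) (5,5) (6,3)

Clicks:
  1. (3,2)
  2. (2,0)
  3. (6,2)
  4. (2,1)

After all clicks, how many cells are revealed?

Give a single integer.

Click 1 (3,2) count=3: revealed 1 new [(3,2)] -> total=1
Click 2 (2,0) count=0: revealed 11 new [(0,0) (0,1) (0,2) (1,0) (1,1) (1,2) (2,0) (2,1) (2,2) (3,0) (3,1)] -> total=12
Click 3 (6,2) count=1: revealed 1 new [(6,2)] -> total=13
Click 4 (2,1) count=0: revealed 0 new [(none)] -> total=13

Answer: 13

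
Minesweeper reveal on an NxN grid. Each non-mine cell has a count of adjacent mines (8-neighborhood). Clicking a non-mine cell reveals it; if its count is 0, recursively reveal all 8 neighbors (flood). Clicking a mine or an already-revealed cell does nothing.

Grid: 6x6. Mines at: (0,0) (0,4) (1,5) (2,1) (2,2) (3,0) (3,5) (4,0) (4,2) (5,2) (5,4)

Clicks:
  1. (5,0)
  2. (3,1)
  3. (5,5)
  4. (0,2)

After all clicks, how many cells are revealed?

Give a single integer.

Answer: 9

Derivation:
Click 1 (5,0) count=1: revealed 1 new [(5,0)] -> total=1
Click 2 (3,1) count=5: revealed 1 new [(3,1)] -> total=2
Click 3 (5,5) count=1: revealed 1 new [(5,5)] -> total=3
Click 4 (0,2) count=0: revealed 6 new [(0,1) (0,2) (0,3) (1,1) (1,2) (1,3)] -> total=9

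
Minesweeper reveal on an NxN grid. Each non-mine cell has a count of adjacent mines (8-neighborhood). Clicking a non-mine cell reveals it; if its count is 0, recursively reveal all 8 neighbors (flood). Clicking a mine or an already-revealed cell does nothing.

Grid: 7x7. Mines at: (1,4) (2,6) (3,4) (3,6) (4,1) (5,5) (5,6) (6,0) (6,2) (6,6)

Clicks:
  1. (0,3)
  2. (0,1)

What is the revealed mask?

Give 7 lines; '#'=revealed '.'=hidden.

Answer: ####...
####...
####...
####...
.......
.......
.......

Derivation:
Click 1 (0,3) count=1: revealed 1 new [(0,3)] -> total=1
Click 2 (0,1) count=0: revealed 15 new [(0,0) (0,1) (0,2) (1,0) (1,1) (1,2) (1,3) (2,0) (2,1) (2,2) (2,3) (3,0) (3,1) (3,2) (3,3)] -> total=16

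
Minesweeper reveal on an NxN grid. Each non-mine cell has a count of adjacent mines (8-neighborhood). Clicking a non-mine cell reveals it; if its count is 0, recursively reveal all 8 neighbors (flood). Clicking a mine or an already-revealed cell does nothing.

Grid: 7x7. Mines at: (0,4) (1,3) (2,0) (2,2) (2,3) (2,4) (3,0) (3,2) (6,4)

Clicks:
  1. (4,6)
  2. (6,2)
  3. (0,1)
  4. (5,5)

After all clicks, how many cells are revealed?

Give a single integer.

Click 1 (4,6) count=0: revealed 20 new [(0,5) (0,6) (1,5) (1,6) (2,5) (2,6) (3,3) (3,4) (3,5) (3,6) (4,3) (4,4) (4,5) (4,6) (5,3) (5,4) (5,5) (5,6) (6,5) (6,6)] -> total=20
Click 2 (6,2) count=0: revealed 10 new [(4,0) (4,1) (4,2) (5,0) (5,1) (5,2) (6,0) (6,1) (6,2) (6,3)] -> total=30
Click 3 (0,1) count=0: revealed 6 new [(0,0) (0,1) (0,2) (1,0) (1,1) (1,2)] -> total=36
Click 4 (5,5) count=1: revealed 0 new [(none)] -> total=36

Answer: 36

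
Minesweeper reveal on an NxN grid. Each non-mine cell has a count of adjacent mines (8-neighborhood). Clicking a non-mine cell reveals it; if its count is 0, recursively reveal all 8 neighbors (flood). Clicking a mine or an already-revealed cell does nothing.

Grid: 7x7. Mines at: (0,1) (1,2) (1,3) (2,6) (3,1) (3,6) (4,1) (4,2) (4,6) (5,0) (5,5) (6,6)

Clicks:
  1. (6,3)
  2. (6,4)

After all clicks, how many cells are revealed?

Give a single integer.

Click 1 (6,3) count=0: revealed 8 new [(5,1) (5,2) (5,3) (5,4) (6,1) (6,2) (6,3) (6,4)] -> total=8
Click 2 (6,4) count=1: revealed 0 new [(none)] -> total=8

Answer: 8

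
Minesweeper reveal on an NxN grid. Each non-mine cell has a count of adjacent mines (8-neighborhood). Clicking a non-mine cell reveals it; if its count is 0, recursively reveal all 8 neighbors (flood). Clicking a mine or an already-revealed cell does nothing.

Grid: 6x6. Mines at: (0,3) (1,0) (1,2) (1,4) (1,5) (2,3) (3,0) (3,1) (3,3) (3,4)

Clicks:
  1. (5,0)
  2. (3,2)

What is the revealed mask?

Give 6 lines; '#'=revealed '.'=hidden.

Click 1 (5,0) count=0: revealed 12 new [(4,0) (4,1) (4,2) (4,3) (4,4) (4,5) (5,0) (5,1) (5,2) (5,3) (5,4) (5,5)] -> total=12
Click 2 (3,2) count=3: revealed 1 new [(3,2)] -> total=13

Answer: ......
......
......
..#...
######
######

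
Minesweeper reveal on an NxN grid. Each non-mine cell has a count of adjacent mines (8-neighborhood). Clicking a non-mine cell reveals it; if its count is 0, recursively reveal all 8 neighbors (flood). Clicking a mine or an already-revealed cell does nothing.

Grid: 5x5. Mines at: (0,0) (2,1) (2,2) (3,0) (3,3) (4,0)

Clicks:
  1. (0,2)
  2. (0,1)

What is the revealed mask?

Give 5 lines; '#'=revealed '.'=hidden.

Answer: .####
.####
...##
.....
.....

Derivation:
Click 1 (0,2) count=0: revealed 10 new [(0,1) (0,2) (0,3) (0,4) (1,1) (1,2) (1,3) (1,4) (2,3) (2,4)] -> total=10
Click 2 (0,1) count=1: revealed 0 new [(none)] -> total=10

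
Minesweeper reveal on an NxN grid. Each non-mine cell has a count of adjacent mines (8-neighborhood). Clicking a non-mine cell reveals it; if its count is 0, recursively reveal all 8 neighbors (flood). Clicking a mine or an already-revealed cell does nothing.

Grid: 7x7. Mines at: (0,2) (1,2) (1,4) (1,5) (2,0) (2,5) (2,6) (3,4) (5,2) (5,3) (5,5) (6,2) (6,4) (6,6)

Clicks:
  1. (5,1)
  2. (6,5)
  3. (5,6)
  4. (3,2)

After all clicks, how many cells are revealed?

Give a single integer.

Click 1 (5,1) count=2: revealed 1 new [(5,1)] -> total=1
Click 2 (6,5) count=3: revealed 1 new [(6,5)] -> total=2
Click 3 (5,6) count=2: revealed 1 new [(5,6)] -> total=3
Click 4 (3,2) count=0: revealed 9 new [(2,1) (2,2) (2,3) (3,1) (3,2) (3,3) (4,1) (4,2) (4,3)] -> total=12

Answer: 12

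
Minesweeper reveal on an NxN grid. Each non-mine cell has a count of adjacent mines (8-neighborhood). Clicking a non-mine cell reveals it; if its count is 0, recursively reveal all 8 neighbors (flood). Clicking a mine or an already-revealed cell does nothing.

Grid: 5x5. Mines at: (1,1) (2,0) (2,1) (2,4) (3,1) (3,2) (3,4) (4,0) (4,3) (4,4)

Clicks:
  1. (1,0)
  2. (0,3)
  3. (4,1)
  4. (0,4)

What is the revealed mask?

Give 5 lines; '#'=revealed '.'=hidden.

Click 1 (1,0) count=3: revealed 1 new [(1,0)] -> total=1
Click 2 (0,3) count=0: revealed 6 new [(0,2) (0,3) (0,4) (1,2) (1,3) (1,4)] -> total=7
Click 3 (4,1) count=3: revealed 1 new [(4,1)] -> total=8
Click 4 (0,4) count=0: revealed 0 new [(none)] -> total=8

Answer: ..###
#.###
.....
.....
.#...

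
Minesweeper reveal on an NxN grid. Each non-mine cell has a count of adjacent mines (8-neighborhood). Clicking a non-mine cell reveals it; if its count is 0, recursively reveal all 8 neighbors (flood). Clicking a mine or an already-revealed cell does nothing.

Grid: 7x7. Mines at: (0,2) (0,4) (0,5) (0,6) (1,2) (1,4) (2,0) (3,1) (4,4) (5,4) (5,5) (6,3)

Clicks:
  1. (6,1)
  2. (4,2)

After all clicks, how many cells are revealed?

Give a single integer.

Answer: 9

Derivation:
Click 1 (6,1) count=0: revealed 9 new [(4,0) (4,1) (4,2) (5,0) (5,1) (5,2) (6,0) (6,1) (6,2)] -> total=9
Click 2 (4,2) count=1: revealed 0 new [(none)] -> total=9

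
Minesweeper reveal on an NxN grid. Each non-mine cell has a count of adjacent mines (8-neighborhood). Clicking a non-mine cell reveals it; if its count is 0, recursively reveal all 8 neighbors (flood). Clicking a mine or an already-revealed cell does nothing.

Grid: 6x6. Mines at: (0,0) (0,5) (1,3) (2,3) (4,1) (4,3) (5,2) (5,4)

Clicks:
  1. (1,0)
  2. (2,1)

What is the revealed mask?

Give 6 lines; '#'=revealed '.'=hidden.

Answer: ......
###...
###...
###...
......
......

Derivation:
Click 1 (1,0) count=1: revealed 1 new [(1,0)] -> total=1
Click 2 (2,1) count=0: revealed 8 new [(1,1) (1,2) (2,0) (2,1) (2,2) (3,0) (3,1) (3,2)] -> total=9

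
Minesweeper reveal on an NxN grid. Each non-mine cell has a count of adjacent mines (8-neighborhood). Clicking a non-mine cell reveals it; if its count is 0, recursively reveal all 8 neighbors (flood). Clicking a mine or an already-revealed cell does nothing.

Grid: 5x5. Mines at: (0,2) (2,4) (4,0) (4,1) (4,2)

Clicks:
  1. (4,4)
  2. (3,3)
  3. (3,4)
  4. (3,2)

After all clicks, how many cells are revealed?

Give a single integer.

Click 1 (4,4) count=0: revealed 4 new [(3,3) (3,4) (4,3) (4,4)] -> total=4
Click 2 (3,3) count=2: revealed 0 new [(none)] -> total=4
Click 3 (3,4) count=1: revealed 0 new [(none)] -> total=4
Click 4 (3,2) count=2: revealed 1 new [(3,2)] -> total=5

Answer: 5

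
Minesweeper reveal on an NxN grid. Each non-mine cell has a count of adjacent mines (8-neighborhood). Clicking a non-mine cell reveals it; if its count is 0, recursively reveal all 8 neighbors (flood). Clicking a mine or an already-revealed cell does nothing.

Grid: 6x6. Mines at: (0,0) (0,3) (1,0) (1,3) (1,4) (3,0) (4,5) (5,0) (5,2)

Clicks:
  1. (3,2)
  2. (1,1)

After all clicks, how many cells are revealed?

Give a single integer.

Answer: 13

Derivation:
Click 1 (3,2) count=0: revealed 12 new [(2,1) (2,2) (2,3) (2,4) (3,1) (3,2) (3,3) (3,4) (4,1) (4,2) (4,3) (4,4)] -> total=12
Click 2 (1,1) count=2: revealed 1 new [(1,1)] -> total=13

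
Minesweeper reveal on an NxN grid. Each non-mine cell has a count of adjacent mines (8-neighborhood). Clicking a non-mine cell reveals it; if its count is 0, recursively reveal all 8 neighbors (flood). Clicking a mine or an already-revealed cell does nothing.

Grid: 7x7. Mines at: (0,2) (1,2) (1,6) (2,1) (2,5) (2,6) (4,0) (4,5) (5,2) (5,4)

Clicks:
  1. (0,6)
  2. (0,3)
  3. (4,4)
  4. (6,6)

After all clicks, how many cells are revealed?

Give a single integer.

Answer: 7

Derivation:
Click 1 (0,6) count=1: revealed 1 new [(0,6)] -> total=1
Click 2 (0,3) count=2: revealed 1 new [(0,3)] -> total=2
Click 3 (4,4) count=2: revealed 1 new [(4,4)] -> total=3
Click 4 (6,6) count=0: revealed 4 new [(5,5) (5,6) (6,5) (6,6)] -> total=7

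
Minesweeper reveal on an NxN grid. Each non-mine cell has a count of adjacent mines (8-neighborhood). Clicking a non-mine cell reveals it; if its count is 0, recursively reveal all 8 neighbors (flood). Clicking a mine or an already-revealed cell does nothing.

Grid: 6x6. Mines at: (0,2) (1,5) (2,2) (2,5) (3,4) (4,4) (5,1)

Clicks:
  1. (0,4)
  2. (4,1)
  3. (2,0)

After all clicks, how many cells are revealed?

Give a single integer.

Click 1 (0,4) count=1: revealed 1 new [(0,4)] -> total=1
Click 2 (4,1) count=1: revealed 1 new [(4,1)] -> total=2
Click 3 (2,0) count=0: revealed 9 new [(0,0) (0,1) (1,0) (1,1) (2,0) (2,1) (3,0) (3,1) (4,0)] -> total=11

Answer: 11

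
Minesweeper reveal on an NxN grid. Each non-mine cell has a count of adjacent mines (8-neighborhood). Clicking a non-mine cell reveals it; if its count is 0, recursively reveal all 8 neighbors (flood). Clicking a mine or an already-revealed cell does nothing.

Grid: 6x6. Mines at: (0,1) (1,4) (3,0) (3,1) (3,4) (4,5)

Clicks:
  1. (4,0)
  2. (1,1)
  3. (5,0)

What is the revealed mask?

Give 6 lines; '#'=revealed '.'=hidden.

Answer: ......
.#....
......
......
#####.
#####.

Derivation:
Click 1 (4,0) count=2: revealed 1 new [(4,0)] -> total=1
Click 2 (1,1) count=1: revealed 1 new [(1,1)] -> total=2
Click 3 (5,0) count=0: revealed 9 new [(4,1) (4,2) (4,3) (4,4) (5,0) (5,1) (5,2) (5,3) (5,4)] -> total=11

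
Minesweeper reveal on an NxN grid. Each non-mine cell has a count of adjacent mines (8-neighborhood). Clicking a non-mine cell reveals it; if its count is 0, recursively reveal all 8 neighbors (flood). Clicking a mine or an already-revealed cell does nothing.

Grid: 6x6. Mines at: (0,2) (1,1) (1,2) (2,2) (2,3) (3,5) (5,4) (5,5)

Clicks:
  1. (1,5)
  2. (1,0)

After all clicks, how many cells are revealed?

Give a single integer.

Answer: 9

Derivation:
Click 1 (1,5) count=0: revealed 8 new [(0,3) (0,4) (0,5) (1,3) (1,4) (1,5) (2,4) (2,5)] -> total=8
Click 2 (1,0) count=1: revealed 1 new [(1,0)] -> total=9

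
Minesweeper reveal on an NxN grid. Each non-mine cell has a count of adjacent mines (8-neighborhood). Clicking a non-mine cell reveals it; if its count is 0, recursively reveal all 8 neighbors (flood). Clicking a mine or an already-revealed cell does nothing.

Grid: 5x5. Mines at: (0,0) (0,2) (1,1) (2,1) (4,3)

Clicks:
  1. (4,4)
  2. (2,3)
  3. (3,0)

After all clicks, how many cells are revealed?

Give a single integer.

Click 1 (4,4) count=1: revealed 1 new [(4,4)] -> total=1
Click 2 (2,3) count=0: revealed 11 new [(0,3) (0,4) (1,2) (1,3) (1,4) (2,2) (2,3) (2,4) (3,2) (3,3) (3,4)] -> total=12
Click 3 (3,0) count=1: revealed 1 new [(3,0)] -> total=13

Answer: 13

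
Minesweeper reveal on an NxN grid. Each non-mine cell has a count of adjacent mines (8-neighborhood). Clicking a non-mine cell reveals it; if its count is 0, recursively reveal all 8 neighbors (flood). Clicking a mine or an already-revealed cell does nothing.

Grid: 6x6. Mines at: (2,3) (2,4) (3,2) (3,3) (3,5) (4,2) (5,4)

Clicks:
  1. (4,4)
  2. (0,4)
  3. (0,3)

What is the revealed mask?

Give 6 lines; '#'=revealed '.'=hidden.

Click 1 (4,4) count=3: revealed 1 new [(4,4)] -> total=1
Click 2 (0,4) count=0: revealed 21 new [(0,0) (0,1) (0,2) (0,3) (0,4) (0,5) (1,0) (1,1) (1,2) (1,3) (1,4) (1,5) (2,0) (2,1) (2,2) (3,0) (3,1) (4,0) (4,1) (5,0) (5,1)] -> total=22
Click 3 (0,3) count=0: revealed 0 new [(none)] -> total=22

Answer: ######
######
###...
##....
##..#.
##....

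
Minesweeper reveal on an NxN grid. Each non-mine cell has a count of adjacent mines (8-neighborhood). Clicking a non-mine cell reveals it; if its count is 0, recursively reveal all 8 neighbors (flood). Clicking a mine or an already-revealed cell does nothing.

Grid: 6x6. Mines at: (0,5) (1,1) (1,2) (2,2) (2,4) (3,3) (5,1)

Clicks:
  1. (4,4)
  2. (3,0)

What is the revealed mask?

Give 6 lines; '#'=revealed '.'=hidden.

Answer: ......
......
##....
##....
##..#.
......

Derivation:
Click 1 (4,4) count=1: revealed 1 new [(4,4)] -> total=1
Click 2 (3,0) count=0: revealed 6 new [(2,0) (2,1) (3,0) (3,1) (4,0) (4,1)] -> total=7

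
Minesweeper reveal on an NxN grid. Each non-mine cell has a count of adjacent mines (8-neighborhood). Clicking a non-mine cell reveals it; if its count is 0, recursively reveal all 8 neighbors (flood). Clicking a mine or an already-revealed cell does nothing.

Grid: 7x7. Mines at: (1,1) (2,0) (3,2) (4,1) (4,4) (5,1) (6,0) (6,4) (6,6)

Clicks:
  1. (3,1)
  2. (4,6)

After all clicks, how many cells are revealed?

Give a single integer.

Click 1 (3,1) count=3: revealed 1 new [(3,1)] -> total=1
Click 2 (4,6) count=0: revealed 23 new [(0,2) (0,3) (0,4) (0,5) (0,6) (1,2) (1,3) (1,4) (1,5) (1,6) (2,2) (2,3) (2,4) (2,5) (2,6) (3,3) (3,4) (3,5) (3,6) (4,5) (4,6) (5,5) (5,6)] -> total=24

Answer: 24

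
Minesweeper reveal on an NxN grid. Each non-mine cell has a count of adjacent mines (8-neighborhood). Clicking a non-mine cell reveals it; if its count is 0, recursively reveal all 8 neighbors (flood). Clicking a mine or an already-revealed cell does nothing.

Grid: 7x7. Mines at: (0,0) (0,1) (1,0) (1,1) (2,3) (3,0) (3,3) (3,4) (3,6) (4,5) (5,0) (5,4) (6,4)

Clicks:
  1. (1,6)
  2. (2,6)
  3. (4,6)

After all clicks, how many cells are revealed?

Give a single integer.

Click 1 (1,6) count=0: revealed 13 new [(0,2) (0,3) (0,4) (0,5) (0,6) (1,2) (1,3) (1,4) (1,5) (1,6) (2,4) (2,5) (2,6)] -> total=13
Click 2 (2,6) count=1: revealed 0 new [(none)] -> total=13
Click 3 (4,6) count=2: revealed 1 new [(4,6)] -> total=14

Answer: 14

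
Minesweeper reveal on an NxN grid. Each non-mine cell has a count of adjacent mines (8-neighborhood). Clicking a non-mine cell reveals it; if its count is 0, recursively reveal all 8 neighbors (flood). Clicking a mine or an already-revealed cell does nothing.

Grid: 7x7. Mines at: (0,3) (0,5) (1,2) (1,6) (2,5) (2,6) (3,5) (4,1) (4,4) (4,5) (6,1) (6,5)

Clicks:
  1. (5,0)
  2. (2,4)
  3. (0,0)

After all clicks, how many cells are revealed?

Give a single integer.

Click 1 (5,0) count=2: revealed 1 new [(5,0)] -> total=1
Click 2 (2,4) count=2: revealed 1 new [(2,4)] -> total=2
Click 3 (0,0) count=0: revealed 8 new [(0,0) (0,1) (1,0) (1,1) (2,0) (2,1) (3,0) (3,1)] -> total=10

Answer: 10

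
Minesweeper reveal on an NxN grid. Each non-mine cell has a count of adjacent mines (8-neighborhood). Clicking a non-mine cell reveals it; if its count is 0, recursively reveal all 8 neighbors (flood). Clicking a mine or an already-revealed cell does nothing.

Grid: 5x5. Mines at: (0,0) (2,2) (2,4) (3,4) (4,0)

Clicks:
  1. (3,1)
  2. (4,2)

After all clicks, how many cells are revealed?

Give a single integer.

Answer: 6

Derivation:
Click 1 (3,1) count=2: revealed 1 new [(3,1)] -> total=1
Click 2 (4,2) count=0: revealed 5 new [(3,2) (3,3) (4,1) (4,2) (4,3)] -> total=6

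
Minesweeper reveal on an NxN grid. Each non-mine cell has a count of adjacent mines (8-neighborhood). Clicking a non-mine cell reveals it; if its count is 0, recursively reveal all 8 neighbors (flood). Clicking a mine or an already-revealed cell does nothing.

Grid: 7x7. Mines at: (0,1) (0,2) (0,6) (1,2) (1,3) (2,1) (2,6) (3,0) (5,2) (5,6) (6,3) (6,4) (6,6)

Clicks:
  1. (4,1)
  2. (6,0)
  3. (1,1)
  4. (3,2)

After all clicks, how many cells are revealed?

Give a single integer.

Answer: 8

Derivation:
Click 1 (4,1) count=2: revealed 1 new [(4,1)] -> total=1
Click 2 (6,0) count=0: revealed 5 new [(4,0) (5,0) (5,1) (6,0) (6,1)] -> total=6
Click 3 (1,1) count=4: revealed 1 new [(1,1)] -> total=7
Click 4 (3,2) count=1: revealed 1 new [(3,2)] -> total=8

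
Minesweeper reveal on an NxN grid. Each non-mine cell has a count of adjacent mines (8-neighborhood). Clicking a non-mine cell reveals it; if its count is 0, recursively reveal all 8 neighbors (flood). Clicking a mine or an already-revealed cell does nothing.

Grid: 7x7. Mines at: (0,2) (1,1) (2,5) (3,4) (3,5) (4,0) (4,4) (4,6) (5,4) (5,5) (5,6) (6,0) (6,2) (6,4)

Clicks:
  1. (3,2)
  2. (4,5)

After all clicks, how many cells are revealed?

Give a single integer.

Click 1 (3,2) count=0: revealed 12 new [(2,1) (2,2) (2,3) (3,1) (3,2) (3,3) (4,1) (4,2) (4,3) (5,1) (5,2) (5,3)] -> total=12
Click 2 (4,5) count=7: revealed 1 new [(4,5)] -> total=13

Answer: 13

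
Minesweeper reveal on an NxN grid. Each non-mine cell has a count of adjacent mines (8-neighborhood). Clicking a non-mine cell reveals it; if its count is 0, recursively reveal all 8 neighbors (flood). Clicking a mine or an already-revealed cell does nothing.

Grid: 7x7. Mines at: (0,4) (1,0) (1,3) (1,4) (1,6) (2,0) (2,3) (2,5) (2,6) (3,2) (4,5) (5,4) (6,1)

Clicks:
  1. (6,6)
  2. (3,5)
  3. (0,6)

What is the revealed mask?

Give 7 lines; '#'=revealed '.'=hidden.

Click 1 (6,6) count=0: revealed 4 new [(5,5) (5,6) (6,5) (6,6)] -> total=4
Click 2 (3,5) count=3: revealed 1 new [(3,5)] -> total=5
Click 3 (0,6) count=1: revealed 1 new [(0,6)] -> total=6

Answer: ......#
.......
.......
.....#.
.......
.....##
.....##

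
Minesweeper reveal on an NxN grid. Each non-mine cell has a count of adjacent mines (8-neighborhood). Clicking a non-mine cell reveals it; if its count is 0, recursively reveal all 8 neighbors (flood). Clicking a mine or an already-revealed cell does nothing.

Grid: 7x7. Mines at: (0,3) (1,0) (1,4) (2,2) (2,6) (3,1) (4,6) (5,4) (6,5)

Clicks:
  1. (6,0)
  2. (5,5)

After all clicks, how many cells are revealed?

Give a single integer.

Click 1 (6,0) count=0: revealed 12 new [(4,0) (4,1) (4,2) (4,3) (5,0) (5,1) (5,2) (5,3) (6,0) (6,1) (6,2) (6,3)] -> total=12
Click 2 (5,5) count=3: revealed 1 new [(5,5)] -> total=13

Answer: 13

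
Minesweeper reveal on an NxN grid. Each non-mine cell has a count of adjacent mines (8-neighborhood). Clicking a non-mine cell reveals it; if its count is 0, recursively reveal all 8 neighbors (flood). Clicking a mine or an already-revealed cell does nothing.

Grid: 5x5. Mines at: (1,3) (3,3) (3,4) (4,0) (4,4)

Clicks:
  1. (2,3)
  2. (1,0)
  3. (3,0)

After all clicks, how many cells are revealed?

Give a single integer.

Answer: 13

Derivation:
Click 1 (2,3) count=3: revealed 1 new [(2,3)] -> total=1
Click 2 (1,0) count=0: revealed 12 new [(0,0) (0,1) (0,2) (1,0) (1,1) (1,2) (2,0) (2,1) (2,2) (3,0) (3,1) (3,2)] -> total=13
Click 3 (3,0) count=1: revealed 0 new [(none)] -> total=13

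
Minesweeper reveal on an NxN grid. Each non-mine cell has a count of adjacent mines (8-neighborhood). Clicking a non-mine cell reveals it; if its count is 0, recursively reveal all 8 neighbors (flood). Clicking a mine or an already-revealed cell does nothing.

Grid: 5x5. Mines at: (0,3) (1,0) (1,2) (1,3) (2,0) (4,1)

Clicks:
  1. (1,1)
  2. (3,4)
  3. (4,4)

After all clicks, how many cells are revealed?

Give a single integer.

Answer: 10

Derivation:
Click 1 (1,1) count=3: revealed 1 new [(1,1)] -> total=1
Click 2 (3,4) count=0: revealed 9 new [(2,2) (2,3) (2,4) (3,2) (3,3) (3,4) (4,2) (4,3) (4,4)] -> total=10
Click 3 (4,4) count=0: revealed 0 new [(none)] -> total=10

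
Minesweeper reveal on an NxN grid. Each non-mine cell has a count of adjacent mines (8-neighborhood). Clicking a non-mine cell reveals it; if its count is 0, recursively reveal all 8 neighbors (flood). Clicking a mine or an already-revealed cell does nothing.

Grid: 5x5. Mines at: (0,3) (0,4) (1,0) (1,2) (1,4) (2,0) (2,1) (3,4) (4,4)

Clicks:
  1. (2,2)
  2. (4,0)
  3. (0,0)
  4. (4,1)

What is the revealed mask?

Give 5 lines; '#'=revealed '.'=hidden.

Click 1 (2,2) count=2: revealed 1 new [(2,2)] -> total=1
Click 2 (4,0) count=0: revealed 8 new [(3,0) (3,1) (3,2) (3,3) (4,0) (4,1) (4,2) (4,3)] -> total=9
Click 3 (0,0) count=1: revealed 1 new [(0,0)] -> total=10
Click 4 (4,1) count=0: revealed 0 new [(none)] -> total=10

Answer: #....
.....
..#..
####.
####.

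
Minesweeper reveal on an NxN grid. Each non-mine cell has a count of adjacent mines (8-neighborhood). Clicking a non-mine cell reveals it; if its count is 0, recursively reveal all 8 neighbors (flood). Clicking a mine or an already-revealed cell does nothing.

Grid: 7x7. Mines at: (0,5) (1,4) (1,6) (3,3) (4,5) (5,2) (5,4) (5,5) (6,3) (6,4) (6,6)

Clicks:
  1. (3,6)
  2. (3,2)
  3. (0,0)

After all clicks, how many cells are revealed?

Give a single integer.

Click 1 (3,6) count=1: revealed 1 new [(3,6)] -> total=1
Click 2 (3,2) count=1: revealed 1 new [(3,2)] -> total=2
Click 3 (0,0) count=0: revealed 21 new [(0,0) (0,1) (0,2) (0,3) (1,0) (1,1) (1,2) (1,3) (2,0) (2,1) (2,2) (2,3) (3,0) (3,1) (4,0) (4,1) (4,2) (5,0) (5,1) (6,0) (6,1)] -> total=23

Answer: 23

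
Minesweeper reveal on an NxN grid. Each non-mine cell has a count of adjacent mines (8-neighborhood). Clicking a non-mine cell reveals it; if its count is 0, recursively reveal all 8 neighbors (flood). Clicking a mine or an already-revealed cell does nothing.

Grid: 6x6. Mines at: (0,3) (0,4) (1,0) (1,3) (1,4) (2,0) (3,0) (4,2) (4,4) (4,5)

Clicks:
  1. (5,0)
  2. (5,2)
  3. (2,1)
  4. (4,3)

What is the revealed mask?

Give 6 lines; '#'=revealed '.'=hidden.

Answer: ......
......
.#....
......
##.#..
###...

Derivation:
Click 1 (5,0) count=0: revealed 4 new [(4,0) (4,1) (5,0) (5,1)] -> total=4
Click 2 (5,2) count=1: revealed 1 new [(5,2)] -> total=5
Click 3 (2,1) count=3: revealed 1 new [(2,1)] -> total=6
Click 4 (4,3) count=2: revealed 1 new [(4,3)] -> total=7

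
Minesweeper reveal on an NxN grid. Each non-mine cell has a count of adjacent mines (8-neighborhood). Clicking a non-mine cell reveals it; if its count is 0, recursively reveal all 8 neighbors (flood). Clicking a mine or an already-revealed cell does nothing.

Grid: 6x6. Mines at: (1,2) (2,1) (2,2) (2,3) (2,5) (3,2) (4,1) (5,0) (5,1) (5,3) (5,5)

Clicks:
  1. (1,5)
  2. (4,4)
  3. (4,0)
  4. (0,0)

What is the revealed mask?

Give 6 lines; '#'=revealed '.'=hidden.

Click 1 (1,5) count=1: revealed 1 new [(1,5)] -> total=1
Click 2 (4,4) count=2: revealed 1 new [(4,4)] -> total=2
Click 3 (4,0) count=3: revealed 1 new [(4,0)] -> total=3
Click 4 (0,0) count=0: revealed 4 new [(0,0) (0,1) (1,0) (1,1)] -> total=7

Answer: ##....
##...#
......
......
#...#.
......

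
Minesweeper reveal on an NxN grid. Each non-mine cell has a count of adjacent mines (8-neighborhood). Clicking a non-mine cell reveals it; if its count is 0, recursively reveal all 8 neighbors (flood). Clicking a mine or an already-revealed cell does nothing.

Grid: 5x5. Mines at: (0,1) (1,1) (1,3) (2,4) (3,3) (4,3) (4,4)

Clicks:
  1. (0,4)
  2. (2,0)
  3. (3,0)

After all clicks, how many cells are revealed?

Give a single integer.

Answer: 10

Derivation:
Click 1 (0,4) count=1: revealed 1 new [(0,4)] -> total=1
Click 2 (2,0) count=1: revealed 1 new [(2,0)] -> total=2
Click 3 (3,0) count=0: revealed 8 new [(2,1) (2,2) (3,0) (3,1) (3,2) (4,0) (4,1) (4,2)] -> total=10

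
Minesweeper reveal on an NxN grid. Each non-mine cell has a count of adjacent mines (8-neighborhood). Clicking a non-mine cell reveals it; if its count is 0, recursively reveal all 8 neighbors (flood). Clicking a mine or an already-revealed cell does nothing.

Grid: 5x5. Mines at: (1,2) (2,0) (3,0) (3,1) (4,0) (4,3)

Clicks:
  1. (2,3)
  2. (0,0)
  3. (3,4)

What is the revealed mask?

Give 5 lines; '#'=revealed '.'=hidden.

Click 1 (2,3) count=1: revealed 1 new [(2,3)] -> total=1
Click 2 (0,0) count=0: revealed 4 new [(0,0) (0,1) (1,0) (1,1)] -> total=5
Click 3 (3,4) count=1: revealed 1 new [(3,4)] -> total=6

Answer: ##...
##...
...#.
....#
.....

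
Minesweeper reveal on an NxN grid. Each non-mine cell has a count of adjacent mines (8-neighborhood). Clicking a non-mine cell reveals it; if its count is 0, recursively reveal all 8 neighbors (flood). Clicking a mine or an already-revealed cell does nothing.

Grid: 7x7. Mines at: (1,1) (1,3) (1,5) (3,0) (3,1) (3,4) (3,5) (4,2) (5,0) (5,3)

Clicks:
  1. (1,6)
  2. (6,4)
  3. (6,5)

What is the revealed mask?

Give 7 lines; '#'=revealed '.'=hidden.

Click 1 (1,6) count=1: revealed 1 new [(1,6)] -> total=1
Click 2 (6,4) count=1: revealed 1 new [(6,4)] -> total=2
Click 3 (6,5) count=0: revealed 8 new [(4,4) (4,5) (4,6) (5,4) (5,5) (5,6) (6,5) (6,6)] -> total=10

Answer: .......
......#
.......
.......
....###
....###
....###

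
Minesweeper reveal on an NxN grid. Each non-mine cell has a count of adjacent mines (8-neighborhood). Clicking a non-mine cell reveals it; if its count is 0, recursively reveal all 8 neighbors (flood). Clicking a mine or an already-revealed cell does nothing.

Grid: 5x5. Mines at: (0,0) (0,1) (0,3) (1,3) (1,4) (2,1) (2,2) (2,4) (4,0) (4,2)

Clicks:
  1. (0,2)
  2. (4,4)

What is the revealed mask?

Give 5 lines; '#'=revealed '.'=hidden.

Answer: ..#..
.....
.....
...##
...##

Derivation:
Click 1 (0,2) count=3: revealed 1 new [(0,2)] -> total=1
Click 2 (4,4) count=0: revealed 4 new [(3,3) (3,4) (4,3) (4,4)] -> total=5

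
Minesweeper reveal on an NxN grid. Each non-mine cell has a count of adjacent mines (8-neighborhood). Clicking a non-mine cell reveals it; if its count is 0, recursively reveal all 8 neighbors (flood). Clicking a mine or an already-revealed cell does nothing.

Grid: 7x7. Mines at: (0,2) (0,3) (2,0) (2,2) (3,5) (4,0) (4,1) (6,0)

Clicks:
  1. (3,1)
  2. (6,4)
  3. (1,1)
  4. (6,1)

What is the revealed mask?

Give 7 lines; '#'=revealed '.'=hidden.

Answer: .......
.#.....
.......
.####..
..#####
.######
.######

Derivation:
Click 1 (3,1) count=4: revealed 1 new [(3,1)] -> total=1
Click 2 (6,4) count=0: revealed 20 new [(3,2) (3,3) (3,4) (4,2) (4,3) (4,4) (4,5) (4,6) (5,1) (5,2) (5,3) (5,4) (5,5) (5,6) (6,1) (6,2) (6,3) (6,4) (6,5) (6,6)] -> total=21
Click 3 (1,1) count=3: revealed 1 new [(1,1)] -> total=22
Click 4 (6,1) count=1: revealed 0 new [(none)] -> total=22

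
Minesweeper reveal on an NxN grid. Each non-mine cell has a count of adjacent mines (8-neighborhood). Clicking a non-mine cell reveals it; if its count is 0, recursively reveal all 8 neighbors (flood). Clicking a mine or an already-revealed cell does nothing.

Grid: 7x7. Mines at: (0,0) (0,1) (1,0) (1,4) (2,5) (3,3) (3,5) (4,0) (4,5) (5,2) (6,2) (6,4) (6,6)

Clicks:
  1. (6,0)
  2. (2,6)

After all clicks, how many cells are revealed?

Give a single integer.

Click 1 (6,0) count=0: revealed 4 new [(5,0) (5,1) (6,0) (6,1)] -> total=4
Click 2 (2,6) count=2: revealed 1 new [(2,6)] -> total=5

Answer: 5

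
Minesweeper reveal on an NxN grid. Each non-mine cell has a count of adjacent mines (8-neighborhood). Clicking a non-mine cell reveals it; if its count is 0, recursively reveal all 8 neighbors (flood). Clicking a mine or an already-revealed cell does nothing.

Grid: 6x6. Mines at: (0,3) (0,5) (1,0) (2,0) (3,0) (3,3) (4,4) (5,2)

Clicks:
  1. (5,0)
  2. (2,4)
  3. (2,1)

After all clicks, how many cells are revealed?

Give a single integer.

Click 1 (5,0) count=0: revealed 4 new [(4,0) (4,1) (5,0) (5,1)] -> total=4
Click 2 (2,4) count=1: revealed 1 new [(2,4)] -> total=5
Click 3 (2,1) count=3: revealed 1 new [(2,1)] -> total=6

Answer: 6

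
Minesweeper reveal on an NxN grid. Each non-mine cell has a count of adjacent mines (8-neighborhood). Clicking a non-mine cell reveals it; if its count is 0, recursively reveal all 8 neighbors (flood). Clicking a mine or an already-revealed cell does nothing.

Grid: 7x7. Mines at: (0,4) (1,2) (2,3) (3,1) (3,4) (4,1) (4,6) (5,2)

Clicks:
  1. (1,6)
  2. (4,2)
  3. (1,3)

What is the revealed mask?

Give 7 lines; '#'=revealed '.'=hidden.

Click 1 (1,6) count=0: revealed 8 new [(0,5) (0,6) (1,5) (1,6) (2,5) (2,6) (3,5) (3,6)] -> total=8
Click 2 (4,2) count=3: revealed 1 new [(4,2)] -> total=9
Click 3 (1,3) count=3: revealed 1 new [(1,3)] -> total=10

Answer: .....##
...#.##
.....##
.....##
..#....
.......
.......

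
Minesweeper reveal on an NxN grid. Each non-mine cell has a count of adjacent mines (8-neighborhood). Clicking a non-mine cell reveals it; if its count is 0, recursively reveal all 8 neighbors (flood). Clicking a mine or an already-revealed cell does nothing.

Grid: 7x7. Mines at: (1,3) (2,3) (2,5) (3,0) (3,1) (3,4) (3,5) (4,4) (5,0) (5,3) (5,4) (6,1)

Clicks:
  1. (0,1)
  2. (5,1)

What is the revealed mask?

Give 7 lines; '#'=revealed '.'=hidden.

Answer: ###....
###....
###....
.......
.......
.#.....
.......

Derivation:
Click 1 (0,1) count=0: revealed 9 new [(0,0) (0,1) (0,2) (1,0) (1,1) (1,2) (2,0) (2,1) (2,2)] -> total=9
Click 2 (5,1) count=2: revealed 1 new [(5,1)] -> total=10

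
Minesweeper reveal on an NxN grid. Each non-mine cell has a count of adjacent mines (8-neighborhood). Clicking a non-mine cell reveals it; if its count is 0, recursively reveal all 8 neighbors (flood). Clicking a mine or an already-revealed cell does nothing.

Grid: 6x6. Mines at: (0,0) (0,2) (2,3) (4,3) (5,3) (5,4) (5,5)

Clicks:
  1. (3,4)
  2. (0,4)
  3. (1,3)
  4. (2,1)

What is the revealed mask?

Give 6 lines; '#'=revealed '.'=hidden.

Click 1 (3,4) count=2: revealed 1 new [(3,4)] -> total=1
Click 2 (0,4) count=0: revealed 11 new [(0,3) (0,4) (0,5) (1,3) (1,4) (1,5) (2,4) (2,5) (3,5) (4,4) (4,5)] -> total=12
Click 3 (1,3) count=2: revealed 0 new [(none)] -> total=12
Click 4 (2,1) count=0: revealed 15 new [(1,0) (1,1) (1,2) (2,0) (2,1) (2,2) (3,0) (3,1) (3,2) (4,0) (4,1) (4,2) (5,0) (5,1) (5,2)] -> total=27

Answer: ...###
######
###.##
###.##
###.##
###...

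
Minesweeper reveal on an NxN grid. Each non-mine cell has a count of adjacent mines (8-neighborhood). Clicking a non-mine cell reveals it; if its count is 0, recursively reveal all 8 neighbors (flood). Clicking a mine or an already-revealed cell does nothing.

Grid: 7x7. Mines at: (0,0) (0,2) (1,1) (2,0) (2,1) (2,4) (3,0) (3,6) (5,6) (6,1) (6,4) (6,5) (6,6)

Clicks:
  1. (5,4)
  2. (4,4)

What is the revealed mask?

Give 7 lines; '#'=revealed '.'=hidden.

Answer: .......
.......
.......
.#####.
.#####.
.#####.
.......

Derivation:
Click 1 (5,4) count=2: revealed 1 new [(5,4)] -> total=1
Click 2 (4,4) count=0: revealed 14 new [(3,1) (3,2) (3,3) (3,4) (3,5) (4,1) (4,2) (4,3) (4,4) (4,5) (5,1) (5,2) (5,3) (5,5)] -> total=15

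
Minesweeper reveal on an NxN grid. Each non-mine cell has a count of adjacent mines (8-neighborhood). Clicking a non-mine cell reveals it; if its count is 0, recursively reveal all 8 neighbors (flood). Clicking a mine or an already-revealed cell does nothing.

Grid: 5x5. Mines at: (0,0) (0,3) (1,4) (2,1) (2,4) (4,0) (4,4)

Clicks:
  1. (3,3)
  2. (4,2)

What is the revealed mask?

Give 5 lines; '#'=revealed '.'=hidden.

Click 1 (3,3) count=2: revealed 1 new [(3,3)] -> total=1
Click 2 (4,2) count=0: revealed 5 new [(3,1) (3,2) (4,1) (4,2) (4,3)] -> total=6

Answer: .....
.....
.....
.###.
.###.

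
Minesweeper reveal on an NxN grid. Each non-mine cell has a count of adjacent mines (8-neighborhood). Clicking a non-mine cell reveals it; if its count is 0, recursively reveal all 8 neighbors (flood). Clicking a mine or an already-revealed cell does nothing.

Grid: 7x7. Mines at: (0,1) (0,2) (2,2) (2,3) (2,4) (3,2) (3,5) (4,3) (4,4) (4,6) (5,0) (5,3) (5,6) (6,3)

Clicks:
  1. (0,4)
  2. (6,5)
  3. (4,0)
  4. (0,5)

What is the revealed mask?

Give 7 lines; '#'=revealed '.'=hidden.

Click 1 (0,4) count=0: revealed 10 new [(0,3) (0,4) (0,5) (0,6) (1,3) (1,4) (1,5) (1,6) (2,5) (2,6)] -> total=10
Click 2 (6,5) count=1: revealed 1 new [(6,5)] -> total=11
Click 3 (4,0) count=1: revealed 1 new [(4,0)] -> total=12
Click 4 (0,5) count=0: revealed 0 new [(none)] -> total=12

Answer: ...####
...####
.....##
.......
#......
.......
.....#.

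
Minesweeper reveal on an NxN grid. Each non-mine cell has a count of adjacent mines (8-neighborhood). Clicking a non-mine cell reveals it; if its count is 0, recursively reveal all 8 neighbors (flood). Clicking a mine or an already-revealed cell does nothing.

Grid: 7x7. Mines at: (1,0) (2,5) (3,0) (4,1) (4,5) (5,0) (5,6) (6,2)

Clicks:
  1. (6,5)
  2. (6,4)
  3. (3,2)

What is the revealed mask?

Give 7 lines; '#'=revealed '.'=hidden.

Click 1 (6,5) count=1: revealed 1 new [(6,5)] -> total=1
Click 2 (6,4) count=0: revealed 5 new [(5,3) (5,4) (5,5) (6,3) (6,4)] -> total=6
Click 3 (3,2) count=1: revealed 1 new [(3,2)] -> total=7

Answer: .......
.......
.......
..#....
.......
...###.
...###.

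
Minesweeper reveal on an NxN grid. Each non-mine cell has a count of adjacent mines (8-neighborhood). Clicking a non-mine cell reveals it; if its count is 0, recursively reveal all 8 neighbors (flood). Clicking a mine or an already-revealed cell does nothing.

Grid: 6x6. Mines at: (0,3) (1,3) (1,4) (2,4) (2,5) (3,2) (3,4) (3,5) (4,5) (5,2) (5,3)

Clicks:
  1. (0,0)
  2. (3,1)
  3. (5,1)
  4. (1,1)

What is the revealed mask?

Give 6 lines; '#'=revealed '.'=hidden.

Answer: ###...
###...
###...
##....
##....
##....

Derivation:
Click 1 (0,0) count=0: revealed 15 new [(0,0) (0,1) (0,2) (1,0) (1,1) (1,2) (2,0) (2,1) (2,2) (3,0) (3,1) (4,0) (4,1) (5,0) (5,1)] -> total=15
Click 2 (3,1) count=1: revealed 0 new [(none)] -> total=15
Click 3 (5,1) count=1: revealed 0 new [(none)] -> total=15
Click 4 (1,1) count=0: revealed 0 new [(none)] -> total=15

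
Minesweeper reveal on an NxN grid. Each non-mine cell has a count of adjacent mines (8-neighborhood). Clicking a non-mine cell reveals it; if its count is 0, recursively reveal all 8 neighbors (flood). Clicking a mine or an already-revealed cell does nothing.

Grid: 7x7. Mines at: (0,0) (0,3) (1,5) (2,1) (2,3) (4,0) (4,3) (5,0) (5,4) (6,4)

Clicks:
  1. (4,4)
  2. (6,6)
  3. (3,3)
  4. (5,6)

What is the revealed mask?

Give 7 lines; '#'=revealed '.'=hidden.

Click 1 (4,4) count=2: revealed 1 new [(4,4)] -> total=1
Click 2 (6,6) count=0: revealed 12 new [(2,4) (2,5) (2,6) (3,4) (3,5) (3,6) (4,5) (4,6) (5,5) (5,6) (6,5) (6,6)] -> total=13
Click 3 (3,3) count=2: revealed 1 new [(3,3)] -> total=14
Click 4 (5,6) count=0: revealed 0 new [(none)] -> total=14

Answer: .......
.......
....###
...####
....###
.....##
.....##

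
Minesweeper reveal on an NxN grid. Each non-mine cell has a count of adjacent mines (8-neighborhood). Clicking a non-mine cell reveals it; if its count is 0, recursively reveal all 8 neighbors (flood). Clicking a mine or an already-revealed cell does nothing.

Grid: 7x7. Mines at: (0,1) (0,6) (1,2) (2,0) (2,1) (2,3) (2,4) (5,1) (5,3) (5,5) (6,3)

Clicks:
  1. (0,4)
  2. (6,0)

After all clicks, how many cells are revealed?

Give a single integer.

Click 1 (0,4) count=0: revealed 6 new [(0,3) (0,4) (0,5) (1,3) (1,4) (1,5)] -> total=6
Click 2 (6,0) count=1: revealed 1 new [(6,0)] -> total=7

Answer: 7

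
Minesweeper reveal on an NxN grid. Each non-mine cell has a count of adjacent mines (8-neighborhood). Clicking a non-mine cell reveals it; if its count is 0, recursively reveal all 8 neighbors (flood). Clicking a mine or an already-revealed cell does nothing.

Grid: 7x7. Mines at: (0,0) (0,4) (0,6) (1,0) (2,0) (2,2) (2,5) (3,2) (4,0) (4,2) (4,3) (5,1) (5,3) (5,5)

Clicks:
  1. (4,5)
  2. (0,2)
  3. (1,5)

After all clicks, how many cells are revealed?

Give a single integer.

Answer: 8

Derivation:
Click 1 (4,5) count=1: revealed 1 new [(4,5)] -> total=1
Click 2 (0,2) count=0: revealed 6 new [(0,1) (0,2) (0,3) (1,1) (1,2) (1,3)] -> total=7
Click 3 (1,5) count=3: revealed 1 new [(1,5)] -> total=8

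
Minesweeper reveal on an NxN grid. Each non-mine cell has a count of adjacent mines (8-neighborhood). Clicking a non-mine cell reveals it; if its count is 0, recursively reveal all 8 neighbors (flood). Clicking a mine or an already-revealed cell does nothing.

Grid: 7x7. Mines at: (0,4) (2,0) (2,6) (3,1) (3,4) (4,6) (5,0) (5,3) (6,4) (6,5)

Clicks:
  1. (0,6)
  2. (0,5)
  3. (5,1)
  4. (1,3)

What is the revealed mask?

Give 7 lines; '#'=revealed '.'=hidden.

Click 1 (0,6) count=0: revealed 4 new [(0,5) (0,6) (1,5) (1,6)] -> total=4
Click 2 (0,5) count=1: revealed 0 new [(none)] -> total=4
Click 3 (5,1) count=1: revealed 1 new [(5,1)] -> total=5
Click 4 (1,3) count=1: revealed 1 new [(1,3)] -> total=6

Answer: .....##
...#.##
.......
.......
.......
.#.....
.......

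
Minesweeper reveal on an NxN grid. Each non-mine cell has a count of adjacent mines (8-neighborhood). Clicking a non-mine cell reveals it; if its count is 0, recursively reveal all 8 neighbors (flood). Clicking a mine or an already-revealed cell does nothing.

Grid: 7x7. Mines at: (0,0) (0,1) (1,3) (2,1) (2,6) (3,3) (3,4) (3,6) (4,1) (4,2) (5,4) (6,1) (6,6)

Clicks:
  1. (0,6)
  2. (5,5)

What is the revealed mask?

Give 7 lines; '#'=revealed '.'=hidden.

Click 1 (0,6) count=0: revealed 6 new [(0,4) (0,5) (0,6) (1,4) (1,5) (1,6)] -> total=6
Click 2 (5,5) count=2: revealed 1 new [(5,5)] -> total=7

Answer: ....###
....###
.......
.......
.......
.....#.
.......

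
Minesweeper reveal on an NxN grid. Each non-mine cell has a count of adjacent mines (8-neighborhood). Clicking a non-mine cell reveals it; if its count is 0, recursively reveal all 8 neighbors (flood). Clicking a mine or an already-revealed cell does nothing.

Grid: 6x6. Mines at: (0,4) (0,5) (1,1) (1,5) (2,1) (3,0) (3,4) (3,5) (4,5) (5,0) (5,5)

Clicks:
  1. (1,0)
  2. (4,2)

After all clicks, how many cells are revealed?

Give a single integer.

Answer: 12

Derivation:
Click 1 (1,0) count=2: revealed 1 new [(1,0)] -> total=1
Click 2 (4,2) count=0: revealed 11 new [(3,1) (3,2) (3,3) (4,1) (4,2) (4,3) (4,4) (5,1) (5,2) (5,3) (5,4)] -> total=12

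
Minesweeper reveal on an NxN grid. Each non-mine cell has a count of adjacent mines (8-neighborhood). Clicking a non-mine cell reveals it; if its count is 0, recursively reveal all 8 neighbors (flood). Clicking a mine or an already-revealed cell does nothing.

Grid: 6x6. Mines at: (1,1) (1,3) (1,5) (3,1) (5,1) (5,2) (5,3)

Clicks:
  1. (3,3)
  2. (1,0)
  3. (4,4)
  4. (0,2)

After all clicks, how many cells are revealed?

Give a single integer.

Click 1 (3,3) count=0: revealed 14 new [(2,2) (2,3) (2,4) (2,5) (3,2) (3,3) (3,4) (3,5) (4,2) (4,3) (4,4) (4,5) (5,4) (5,5)] -> total=14
Click 2 (1,0) count=1: revealed 1 new [(1,0)] -> total=15
Click 3 (4,4) count=1: revealed 0 new [(none)] -> total=15
Click 4 (0,2) count=2: revealed 1 new [(0,2)] -> total=16

Answer: 16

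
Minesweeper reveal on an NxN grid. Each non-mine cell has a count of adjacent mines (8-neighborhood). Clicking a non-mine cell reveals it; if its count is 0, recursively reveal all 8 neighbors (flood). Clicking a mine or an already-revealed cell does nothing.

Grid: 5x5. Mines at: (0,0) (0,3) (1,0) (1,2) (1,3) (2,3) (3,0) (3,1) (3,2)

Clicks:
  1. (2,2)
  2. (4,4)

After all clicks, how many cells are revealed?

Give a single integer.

Click 1 (2,2) count=5: revealed 1 new [(2,2)] -> total=1
Click 2 (4,4) count=0: revealed 4 new [(3,3) (3,4) (4,3) (4,4)] -> total=5

Answer: 5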